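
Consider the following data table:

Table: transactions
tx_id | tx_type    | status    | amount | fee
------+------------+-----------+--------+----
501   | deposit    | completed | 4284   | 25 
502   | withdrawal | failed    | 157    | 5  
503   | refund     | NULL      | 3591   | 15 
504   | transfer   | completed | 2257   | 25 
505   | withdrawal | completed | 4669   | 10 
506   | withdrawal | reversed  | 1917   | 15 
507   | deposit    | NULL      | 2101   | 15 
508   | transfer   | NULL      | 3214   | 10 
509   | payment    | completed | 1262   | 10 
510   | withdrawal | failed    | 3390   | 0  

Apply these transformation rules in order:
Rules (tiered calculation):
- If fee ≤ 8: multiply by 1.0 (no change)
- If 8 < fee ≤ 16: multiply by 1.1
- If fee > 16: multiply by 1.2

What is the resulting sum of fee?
147.5

Step 1: Tier 1 (fee ≤ 8): 2 records, sum = 5 × 1.0 = 5.0
Step 2: Tier 2 (8 < fee ≤ 16): 6 records, sum = 75 × 1.1 = 82.5
Step 3: Tier 3 (fee > 16): 2 records, sum = 50 × 1.2 = 60.0
Step 4: Final sum = 5.0 + 82.5 + 60.0 = 147.5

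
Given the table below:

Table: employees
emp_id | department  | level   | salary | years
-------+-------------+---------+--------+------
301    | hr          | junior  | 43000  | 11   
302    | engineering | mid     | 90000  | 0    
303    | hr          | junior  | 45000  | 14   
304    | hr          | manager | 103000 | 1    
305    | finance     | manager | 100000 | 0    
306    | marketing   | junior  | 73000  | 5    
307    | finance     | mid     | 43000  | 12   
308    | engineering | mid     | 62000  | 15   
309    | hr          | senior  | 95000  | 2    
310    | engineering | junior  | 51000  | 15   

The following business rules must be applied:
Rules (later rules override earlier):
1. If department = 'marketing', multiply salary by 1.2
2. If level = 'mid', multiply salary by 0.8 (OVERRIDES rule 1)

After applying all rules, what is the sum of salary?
680600.0

Step 1: Rule 2 takes priority for records with level = 'mid'
  - 3 records: 195000 × 0.8 = 156000.0
Step 2: Rule 1 applies to remaining records with department = 'marketing'
  - 1 records: 73000 × 1.2 = 87600.0
Step 3: Other records unchanged: 437000
Step 4: Final sum = 156000.0 + 87600.0 + 437000 = 680600.0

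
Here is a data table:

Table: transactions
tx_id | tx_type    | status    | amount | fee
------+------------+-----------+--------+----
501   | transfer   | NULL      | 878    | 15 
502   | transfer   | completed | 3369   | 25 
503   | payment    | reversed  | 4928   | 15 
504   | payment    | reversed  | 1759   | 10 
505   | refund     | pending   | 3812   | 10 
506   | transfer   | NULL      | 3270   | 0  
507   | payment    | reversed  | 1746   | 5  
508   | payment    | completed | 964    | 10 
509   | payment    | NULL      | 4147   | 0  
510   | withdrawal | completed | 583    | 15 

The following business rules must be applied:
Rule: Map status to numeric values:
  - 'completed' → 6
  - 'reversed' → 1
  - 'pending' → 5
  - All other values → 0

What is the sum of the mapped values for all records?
26

Step 1: Apply mapping to each record
Step 2: Count by status:
  'completed': 3 records × 6 = 18
  'reversed': 3 records × 1 = 3
  'pending': 1 records × 5 = 5
Step 3: Sum all mapped values = 26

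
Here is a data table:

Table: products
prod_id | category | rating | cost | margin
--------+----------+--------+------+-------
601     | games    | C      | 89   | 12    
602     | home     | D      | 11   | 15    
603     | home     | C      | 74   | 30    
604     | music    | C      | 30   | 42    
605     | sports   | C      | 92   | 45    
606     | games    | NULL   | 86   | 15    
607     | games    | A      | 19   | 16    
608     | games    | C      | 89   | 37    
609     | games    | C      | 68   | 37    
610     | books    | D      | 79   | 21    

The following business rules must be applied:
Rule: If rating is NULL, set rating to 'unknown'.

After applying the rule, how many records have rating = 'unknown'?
1

Step 1: Count records where rating IS NULL
Step 2: Found 1 records with NULL rating
Step 3: These records will have rating set to 'unknown'
Step 4: Records already having rating = 'unknown': 0
Step 5: Answer: 1 + 0 = 1 records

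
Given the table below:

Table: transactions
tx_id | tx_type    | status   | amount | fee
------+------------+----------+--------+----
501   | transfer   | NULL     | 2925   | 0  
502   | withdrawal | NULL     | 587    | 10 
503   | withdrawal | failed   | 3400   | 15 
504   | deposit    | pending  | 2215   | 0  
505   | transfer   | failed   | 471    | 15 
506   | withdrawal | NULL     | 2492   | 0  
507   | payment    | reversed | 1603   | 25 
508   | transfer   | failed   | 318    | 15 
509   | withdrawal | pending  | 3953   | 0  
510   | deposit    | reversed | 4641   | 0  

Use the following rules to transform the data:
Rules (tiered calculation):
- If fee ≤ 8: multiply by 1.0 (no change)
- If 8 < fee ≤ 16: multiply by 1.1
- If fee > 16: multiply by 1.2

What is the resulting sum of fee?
90.5

Step 1: Tier 1 (fee ≤ 8): 5 records, sum = 0 × 1.0 = 0.0
Step 2: Tier 2 (8 < fee ≤ 16): 4 records, sum = 55 × 1.1 = 60.5
Step 3: Tier 3 (fee > 16): 1 records, sum = 25 × 1.2 = 30.0
Step 4: Final sum = 0.0 + 60.5 + 30.0 = 90.5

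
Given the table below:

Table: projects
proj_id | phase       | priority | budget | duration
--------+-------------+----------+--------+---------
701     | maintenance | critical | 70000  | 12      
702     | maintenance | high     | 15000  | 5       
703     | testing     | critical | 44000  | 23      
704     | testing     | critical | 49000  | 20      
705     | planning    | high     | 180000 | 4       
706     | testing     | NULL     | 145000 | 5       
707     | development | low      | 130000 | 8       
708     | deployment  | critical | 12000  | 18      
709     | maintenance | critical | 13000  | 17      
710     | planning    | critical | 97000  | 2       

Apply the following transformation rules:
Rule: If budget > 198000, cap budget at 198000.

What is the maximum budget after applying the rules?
180000

Step 1: Original maximum budget = 180000
Step 2: Check cap of 198000 against maximum
Step 3: No records exceed the cap (max 180000 <= cap 198000), so no capping applies
Step 4: Maximum after transformation = 180000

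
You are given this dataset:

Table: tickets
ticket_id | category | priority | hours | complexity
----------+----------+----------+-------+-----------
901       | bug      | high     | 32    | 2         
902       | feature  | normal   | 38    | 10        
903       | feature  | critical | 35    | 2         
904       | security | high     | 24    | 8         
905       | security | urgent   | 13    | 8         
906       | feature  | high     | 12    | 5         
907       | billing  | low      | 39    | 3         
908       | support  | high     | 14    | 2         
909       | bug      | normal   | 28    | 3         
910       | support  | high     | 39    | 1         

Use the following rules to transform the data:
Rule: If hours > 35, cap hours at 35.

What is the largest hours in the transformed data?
35

Step 1: Original maximum hours = 39
Step 2: Apply cap at 35
Step 3: 3 records had hours > 35 and were capped
Step 4: Maximum after transformation = 35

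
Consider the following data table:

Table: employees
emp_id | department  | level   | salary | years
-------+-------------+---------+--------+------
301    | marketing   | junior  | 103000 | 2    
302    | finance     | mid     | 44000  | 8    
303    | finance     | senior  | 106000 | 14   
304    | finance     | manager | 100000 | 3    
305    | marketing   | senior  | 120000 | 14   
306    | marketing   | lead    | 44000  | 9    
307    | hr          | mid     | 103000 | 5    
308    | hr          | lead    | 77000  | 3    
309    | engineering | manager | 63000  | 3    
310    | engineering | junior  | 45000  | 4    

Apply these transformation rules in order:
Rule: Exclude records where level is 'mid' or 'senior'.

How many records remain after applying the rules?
6

Step 1: Count records to exclude
  - 2 (mid) + 2 (senior) = 4 records
Step 2: Total records: 10
Step 3: Remaining = 10 - 4 = 6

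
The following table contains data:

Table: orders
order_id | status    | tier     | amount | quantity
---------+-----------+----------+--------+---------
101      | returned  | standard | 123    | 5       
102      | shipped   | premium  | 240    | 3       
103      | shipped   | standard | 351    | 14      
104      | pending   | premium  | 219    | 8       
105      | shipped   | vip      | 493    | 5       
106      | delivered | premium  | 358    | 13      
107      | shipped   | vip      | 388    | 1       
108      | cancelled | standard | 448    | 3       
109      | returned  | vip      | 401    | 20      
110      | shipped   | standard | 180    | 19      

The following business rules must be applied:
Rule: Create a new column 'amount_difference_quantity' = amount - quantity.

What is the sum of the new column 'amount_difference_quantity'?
3110

Step 1: For each record, compute amount - quantity
Example calculations:
  123 - 5 = 118
  240 - 3 = 237
  351 - 14 = 337
  ...
Step 2: Sum all derived values
Step 3: Total = 3110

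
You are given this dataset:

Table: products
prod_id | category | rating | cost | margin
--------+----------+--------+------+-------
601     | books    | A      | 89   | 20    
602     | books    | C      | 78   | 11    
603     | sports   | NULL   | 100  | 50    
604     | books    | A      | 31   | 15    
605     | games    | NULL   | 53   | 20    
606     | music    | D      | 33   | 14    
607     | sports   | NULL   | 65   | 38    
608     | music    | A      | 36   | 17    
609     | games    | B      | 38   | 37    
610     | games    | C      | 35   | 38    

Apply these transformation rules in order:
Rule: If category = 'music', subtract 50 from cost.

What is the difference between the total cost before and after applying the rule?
100

Step 1: Original sum of cost = 558
Step 2: 2 records have category = 'music'
Step 3: Each affected record changes by -50
Step 4: Total change = 2 × -50 = -100
Step 5: New sum = 558 + -100 = 458
Step 6: Difference = |458 - 558| = 100
        (Sum decreased by 100)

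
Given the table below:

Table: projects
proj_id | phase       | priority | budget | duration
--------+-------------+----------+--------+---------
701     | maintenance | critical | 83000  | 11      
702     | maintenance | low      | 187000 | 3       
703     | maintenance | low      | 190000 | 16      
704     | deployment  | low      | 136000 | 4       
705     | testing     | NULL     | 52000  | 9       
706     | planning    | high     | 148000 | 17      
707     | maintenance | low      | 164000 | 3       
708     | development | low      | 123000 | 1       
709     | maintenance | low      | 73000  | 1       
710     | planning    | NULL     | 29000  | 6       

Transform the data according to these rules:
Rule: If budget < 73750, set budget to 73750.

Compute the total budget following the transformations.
1252250

Step 1: 3 records have budget < 73750
Step 2: These records originally summed to 154000
Step 3: After setting to minimum: 3 × 73750 = 221250
Step 4: Unaffected records sum: 1031000
Step 5: Final sum = 221250 + 1031000 = 1252250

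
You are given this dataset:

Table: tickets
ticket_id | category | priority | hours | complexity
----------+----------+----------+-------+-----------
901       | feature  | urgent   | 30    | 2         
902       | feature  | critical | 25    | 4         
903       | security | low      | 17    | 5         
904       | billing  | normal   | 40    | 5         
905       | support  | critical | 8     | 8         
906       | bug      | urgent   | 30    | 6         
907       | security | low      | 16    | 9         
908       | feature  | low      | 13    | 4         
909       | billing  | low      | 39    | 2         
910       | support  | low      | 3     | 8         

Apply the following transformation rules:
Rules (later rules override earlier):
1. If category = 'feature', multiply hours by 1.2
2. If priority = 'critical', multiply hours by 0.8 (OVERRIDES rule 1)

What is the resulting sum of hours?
223.0

Step 1: Rule 2 takes priority for records with priority = 'critical'
  - 2 records: 33 × 0.8 = 26.4
Step 2: Rule 1 applies to remaining records with category = 'feature'
  - 2 records: 43 × 1.2 = 51.6
Step 3: Other records unchanged: 145
Step 4: Final sum = 26.4 + 51.6 + 145 = 223.0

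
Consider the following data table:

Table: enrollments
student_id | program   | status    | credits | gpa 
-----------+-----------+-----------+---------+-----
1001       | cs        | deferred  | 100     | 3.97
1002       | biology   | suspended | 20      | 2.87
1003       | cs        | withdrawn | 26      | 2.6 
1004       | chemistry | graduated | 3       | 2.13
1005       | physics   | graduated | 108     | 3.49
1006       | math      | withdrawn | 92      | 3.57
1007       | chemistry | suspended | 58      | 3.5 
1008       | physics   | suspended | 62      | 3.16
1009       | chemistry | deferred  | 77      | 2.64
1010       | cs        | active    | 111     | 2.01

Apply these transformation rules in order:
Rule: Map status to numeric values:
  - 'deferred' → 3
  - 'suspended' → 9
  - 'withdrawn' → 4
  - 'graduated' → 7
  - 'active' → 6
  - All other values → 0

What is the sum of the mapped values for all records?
61

Step 1: Apply mapping to each record
Step 2: Count by status:
  'deferred': 2 records × 3 = 6
  'suspended': 3 records × 9 = 27
  'withdrawn': 2 records × 4 = 8
  'graduated': 2 records × 7 = 14
  'active': 1 records × 6 = 6
Step 3: Sum all mapped values = 61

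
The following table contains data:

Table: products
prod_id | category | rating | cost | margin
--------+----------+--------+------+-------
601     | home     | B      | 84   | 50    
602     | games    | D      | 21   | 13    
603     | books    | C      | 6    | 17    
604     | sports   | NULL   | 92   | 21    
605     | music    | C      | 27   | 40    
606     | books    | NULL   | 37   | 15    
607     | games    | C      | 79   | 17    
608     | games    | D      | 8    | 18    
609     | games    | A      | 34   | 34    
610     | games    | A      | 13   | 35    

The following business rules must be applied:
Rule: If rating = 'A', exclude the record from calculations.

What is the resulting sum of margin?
191

Step 1: Identify records where rating = 'A'
Step 2: The excluded records sum to 69
Step 3: Original total margin = 260
Step 4: Remaining total = 260 - 69 = 191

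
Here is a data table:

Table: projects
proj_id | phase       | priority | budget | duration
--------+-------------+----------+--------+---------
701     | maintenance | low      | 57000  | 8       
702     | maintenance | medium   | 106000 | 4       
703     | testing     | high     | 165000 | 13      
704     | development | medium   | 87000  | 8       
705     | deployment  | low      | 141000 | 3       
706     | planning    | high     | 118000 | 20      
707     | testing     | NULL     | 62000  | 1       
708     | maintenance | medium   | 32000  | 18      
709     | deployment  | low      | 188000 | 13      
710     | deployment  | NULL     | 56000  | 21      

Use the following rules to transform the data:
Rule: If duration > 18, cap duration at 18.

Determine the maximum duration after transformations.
18

Step 1: Original maximum duration = 21
Step 2: Apply cap at 18
Step 3: 2 records had duration > 18 and were capped
Step 4: Maximum after transformation = 18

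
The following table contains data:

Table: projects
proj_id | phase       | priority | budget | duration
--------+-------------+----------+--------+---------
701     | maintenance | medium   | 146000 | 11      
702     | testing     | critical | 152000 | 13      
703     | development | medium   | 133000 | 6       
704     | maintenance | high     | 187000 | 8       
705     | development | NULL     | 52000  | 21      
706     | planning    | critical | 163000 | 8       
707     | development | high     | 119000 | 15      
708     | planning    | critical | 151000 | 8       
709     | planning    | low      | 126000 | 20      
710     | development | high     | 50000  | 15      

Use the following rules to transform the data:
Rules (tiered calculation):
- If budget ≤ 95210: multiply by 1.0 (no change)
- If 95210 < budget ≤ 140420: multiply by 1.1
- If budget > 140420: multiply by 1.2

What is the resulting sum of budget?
1476600.0

Step 1: Tier 1 (budget ≤ 95210): 2 records, sum = 102000 × 1.0 = 102000.0
Step 2: Tier 2 (95210 < budget ≤ 140420): 3 records, sum = 378000 × 1.1 = 415800.0
Step 3: Tier 3 (budget > 140420): 5 records, sum = 799000 × 1.2 = 958800.0
Step 4: Final sum = 102000.0 + 415800.0 + 958800.0 = 1476600.0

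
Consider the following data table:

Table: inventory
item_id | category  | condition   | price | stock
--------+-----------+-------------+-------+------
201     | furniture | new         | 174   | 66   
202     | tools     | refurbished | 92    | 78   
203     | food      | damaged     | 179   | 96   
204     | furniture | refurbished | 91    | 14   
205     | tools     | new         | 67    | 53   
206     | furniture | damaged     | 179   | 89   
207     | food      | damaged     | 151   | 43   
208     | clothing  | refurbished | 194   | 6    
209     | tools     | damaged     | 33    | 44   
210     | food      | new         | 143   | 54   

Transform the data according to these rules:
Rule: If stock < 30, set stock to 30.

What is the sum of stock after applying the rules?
583

Step 1: 2 records have stock < 30
Step 2: These records originally summed to 20
Step 3: After setting to minimum: 2 × 30 = 60
Step 4: Unaffected records sum: 523
Step 5: Final sum = 60 + 523 = 583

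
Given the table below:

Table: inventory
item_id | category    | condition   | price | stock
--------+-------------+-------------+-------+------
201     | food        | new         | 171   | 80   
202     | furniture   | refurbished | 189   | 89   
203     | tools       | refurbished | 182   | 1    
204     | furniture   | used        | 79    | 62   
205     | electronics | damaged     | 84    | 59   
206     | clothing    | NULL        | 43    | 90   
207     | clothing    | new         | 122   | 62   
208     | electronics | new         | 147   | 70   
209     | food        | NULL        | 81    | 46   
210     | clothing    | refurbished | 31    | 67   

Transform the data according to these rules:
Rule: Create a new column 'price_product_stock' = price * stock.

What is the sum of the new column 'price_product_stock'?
68064

Step 1: For each record, compute price * stock
Example calculations:
  171 * 80 = 13680
  189 * 89 = 16821
  182 * 1 = 182
  ...
Step 2: Sum all derived values
Step 3: Total = 68064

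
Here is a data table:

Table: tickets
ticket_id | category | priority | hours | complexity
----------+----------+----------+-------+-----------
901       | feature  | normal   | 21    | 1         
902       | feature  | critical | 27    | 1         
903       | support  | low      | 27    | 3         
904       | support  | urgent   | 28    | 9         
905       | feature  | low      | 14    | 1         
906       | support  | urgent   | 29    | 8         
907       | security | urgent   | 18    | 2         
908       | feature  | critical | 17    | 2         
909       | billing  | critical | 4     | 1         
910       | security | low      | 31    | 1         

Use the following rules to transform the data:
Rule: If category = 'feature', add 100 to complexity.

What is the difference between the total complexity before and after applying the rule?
400

Step 1: Original sum of complexity = 29
Step 2: 4 records have category = 'feature'
Step 3: Each affected record changes by 100
Step 4: Total change = 4 × 100 = 400
Step 5: New sum = 29 + 400 = 429
Step 6: Difference = |429 - 29| = 400
        (Sum increased by 400)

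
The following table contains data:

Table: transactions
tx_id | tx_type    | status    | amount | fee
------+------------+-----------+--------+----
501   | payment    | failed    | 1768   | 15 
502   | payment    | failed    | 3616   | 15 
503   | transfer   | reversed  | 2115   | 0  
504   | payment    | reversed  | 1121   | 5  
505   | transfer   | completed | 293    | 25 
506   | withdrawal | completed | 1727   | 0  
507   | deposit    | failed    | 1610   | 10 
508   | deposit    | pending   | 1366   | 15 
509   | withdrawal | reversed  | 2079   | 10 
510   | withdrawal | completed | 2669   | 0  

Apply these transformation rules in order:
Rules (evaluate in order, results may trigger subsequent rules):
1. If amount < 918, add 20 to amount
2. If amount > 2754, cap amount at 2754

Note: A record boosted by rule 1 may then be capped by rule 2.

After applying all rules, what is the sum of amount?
17522

Step 1: Apply rule 1 to records with amount < 918
  - 1 records get bonus of 20
  - Of these, 0 records then exceed 2754 and get capped
Step 2: Apply rule 2 to records with amount > 2754
  - 1 records (original) are capped
Step 3: Calculate final sum = 17522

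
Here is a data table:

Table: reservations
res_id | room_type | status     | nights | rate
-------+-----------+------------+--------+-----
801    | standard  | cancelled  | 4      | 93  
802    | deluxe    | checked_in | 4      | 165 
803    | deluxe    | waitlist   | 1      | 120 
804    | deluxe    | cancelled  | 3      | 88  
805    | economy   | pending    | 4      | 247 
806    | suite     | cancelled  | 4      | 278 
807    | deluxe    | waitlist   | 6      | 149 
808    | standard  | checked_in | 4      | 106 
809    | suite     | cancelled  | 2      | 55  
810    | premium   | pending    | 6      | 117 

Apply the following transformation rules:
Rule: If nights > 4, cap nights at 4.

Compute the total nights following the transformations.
34

Step 1: 2 records have nights > 4
Step 2: These records originally summed to 12
Step 3: After capping: 2 × 4 = 8
Step 4: Unaffected records sum: 26
Step 5: Final sum = 8 + 26 = 34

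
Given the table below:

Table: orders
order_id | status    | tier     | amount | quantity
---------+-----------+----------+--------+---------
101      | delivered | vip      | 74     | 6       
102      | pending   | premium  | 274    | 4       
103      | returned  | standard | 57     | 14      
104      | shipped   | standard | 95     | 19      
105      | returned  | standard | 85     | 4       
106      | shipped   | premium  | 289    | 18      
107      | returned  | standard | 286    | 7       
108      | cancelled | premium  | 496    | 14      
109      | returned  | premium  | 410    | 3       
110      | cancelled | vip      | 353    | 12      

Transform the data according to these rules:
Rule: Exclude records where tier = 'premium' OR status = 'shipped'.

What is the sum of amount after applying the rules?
855

Step 1: Find records where tier = 'premium' OR status = 'shipped'
Step 2: 5 records match, summing to 1564
Step 3: Original sum: 2419
Step 4: Remaining sum = 2419 - 1564 = 855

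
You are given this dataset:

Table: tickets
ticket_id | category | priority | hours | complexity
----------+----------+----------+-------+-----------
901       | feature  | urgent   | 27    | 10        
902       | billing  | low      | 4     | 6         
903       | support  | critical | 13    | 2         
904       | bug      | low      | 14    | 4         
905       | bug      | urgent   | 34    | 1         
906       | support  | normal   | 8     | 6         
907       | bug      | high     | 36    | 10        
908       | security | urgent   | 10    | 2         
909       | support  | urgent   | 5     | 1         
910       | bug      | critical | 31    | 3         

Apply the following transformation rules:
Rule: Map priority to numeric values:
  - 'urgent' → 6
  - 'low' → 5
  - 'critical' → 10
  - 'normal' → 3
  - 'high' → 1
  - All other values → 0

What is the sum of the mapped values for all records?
58

Step 1: Apply mapping to each record
Step 2: Count by status:
  'urgent': 4 records × 6 = 24
  'low': 2 records × 5 = 10
  'critical': 2 records × 10 = 20
  'normal': 1 records × 3 = 3
  'high': 1 records × 1 = 1
Step 3: Sum all mapped values = 58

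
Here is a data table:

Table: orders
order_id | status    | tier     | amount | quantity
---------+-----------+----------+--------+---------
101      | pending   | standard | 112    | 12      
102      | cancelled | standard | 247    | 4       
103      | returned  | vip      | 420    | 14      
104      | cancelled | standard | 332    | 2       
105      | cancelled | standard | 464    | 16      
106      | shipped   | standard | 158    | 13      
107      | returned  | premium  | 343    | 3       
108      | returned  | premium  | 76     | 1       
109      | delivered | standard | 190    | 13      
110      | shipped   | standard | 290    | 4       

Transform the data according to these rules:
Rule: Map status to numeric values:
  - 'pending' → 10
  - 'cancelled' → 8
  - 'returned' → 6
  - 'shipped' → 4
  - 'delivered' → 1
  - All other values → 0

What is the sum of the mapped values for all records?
61

Step 1: Apply mapping to each record
Step 2: Count by status:
  'pending': 1 records × 10 = 10
  'cancelled': 3 records × 8 = 24
  'returned': 3 records × 6 = 18
  'shipped': 2 records × 4 = 8
  'delivered': 1 records × 1 = 1
Step 3: Sum all mapped values = 61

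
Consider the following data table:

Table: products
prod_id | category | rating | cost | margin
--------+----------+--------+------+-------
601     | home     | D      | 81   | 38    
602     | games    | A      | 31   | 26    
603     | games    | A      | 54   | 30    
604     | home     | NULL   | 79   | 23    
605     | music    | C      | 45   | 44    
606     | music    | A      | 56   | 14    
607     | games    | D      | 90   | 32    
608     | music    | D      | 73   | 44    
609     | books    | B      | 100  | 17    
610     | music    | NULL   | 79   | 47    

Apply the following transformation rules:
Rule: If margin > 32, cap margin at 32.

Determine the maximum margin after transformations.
32

Step 1: Original maximum margin = 47
Step 2: Apply cap at 32
Step 3: 4 records had margin > 32 and were capped
Step 4: Maximum after transformation = 32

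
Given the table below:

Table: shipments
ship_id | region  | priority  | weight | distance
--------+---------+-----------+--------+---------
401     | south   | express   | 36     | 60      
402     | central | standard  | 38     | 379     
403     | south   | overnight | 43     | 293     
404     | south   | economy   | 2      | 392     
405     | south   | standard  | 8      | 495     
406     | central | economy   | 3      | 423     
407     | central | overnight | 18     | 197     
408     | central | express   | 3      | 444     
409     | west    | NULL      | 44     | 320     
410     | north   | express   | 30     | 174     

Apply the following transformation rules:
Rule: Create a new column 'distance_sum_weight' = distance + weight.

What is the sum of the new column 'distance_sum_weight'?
3402

Step 1: For each record, compute distance + weight
Example calculations:
  60 + 36 = 96
  379 + 38 = 417
  293 + 43 = 336
  ...
Step 2: Sum all derived values
Step 3: Total = 3402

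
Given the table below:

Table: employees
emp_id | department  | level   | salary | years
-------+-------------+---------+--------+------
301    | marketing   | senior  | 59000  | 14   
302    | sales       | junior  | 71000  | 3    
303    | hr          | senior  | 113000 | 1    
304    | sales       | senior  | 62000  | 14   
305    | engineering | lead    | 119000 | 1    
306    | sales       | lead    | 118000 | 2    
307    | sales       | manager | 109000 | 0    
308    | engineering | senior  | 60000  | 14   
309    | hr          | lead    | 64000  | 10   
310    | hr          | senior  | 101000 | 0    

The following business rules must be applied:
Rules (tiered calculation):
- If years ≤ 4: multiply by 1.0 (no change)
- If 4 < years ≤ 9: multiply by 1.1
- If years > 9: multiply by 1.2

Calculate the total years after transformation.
69.4

Step 1: Tier 1 (years ≤ 4): 6 records, sum = 7 × 1.0 = 7.0
Step 2: Tier 2 (4 < years ≤ 9): 0 records, sum = 0 × 1.1 = 0.0
Step 3: Tier 3 (years > 9): 4 records, sum = 52 × 1.2 = 62.4
Step 4: Final sum = 7.0 + 0.0 + 62.4 = 69.4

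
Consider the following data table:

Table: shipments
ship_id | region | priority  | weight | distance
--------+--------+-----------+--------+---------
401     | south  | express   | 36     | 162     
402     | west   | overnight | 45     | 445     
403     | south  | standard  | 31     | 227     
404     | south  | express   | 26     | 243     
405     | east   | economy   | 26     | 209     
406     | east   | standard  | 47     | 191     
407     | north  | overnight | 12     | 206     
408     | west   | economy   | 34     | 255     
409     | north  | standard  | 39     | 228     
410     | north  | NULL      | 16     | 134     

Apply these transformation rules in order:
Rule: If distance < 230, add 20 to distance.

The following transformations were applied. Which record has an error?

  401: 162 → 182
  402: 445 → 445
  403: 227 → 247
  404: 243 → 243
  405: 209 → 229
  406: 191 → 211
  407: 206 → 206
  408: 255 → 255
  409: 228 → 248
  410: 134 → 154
Record 407 has an error. The correct transformed value should be 226, not 206.

Step 1: Check each record against the rule
Step 2: Record 407 has distance = 206
Step 3: Since 206 < 230, the bonus should have been applied
Step 4: Correct value = 226, but claimed value = 206
Conclusion: Record 407 has the error.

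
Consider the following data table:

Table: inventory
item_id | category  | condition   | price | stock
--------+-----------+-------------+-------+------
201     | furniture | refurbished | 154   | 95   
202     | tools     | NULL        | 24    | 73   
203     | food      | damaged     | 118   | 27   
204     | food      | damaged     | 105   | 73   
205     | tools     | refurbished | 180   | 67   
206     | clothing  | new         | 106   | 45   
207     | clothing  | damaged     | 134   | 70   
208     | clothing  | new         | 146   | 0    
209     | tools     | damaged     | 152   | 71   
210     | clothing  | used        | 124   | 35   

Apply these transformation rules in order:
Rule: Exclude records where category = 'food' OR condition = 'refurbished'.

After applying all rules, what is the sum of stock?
294

Step 1: Find records where category = 'food' OR condition = 'refurbished'
Step 2: 4 records match, summing to 262
Step 3: Original sum: 556
Step 4: Remaining sum = 556 - 262 = 294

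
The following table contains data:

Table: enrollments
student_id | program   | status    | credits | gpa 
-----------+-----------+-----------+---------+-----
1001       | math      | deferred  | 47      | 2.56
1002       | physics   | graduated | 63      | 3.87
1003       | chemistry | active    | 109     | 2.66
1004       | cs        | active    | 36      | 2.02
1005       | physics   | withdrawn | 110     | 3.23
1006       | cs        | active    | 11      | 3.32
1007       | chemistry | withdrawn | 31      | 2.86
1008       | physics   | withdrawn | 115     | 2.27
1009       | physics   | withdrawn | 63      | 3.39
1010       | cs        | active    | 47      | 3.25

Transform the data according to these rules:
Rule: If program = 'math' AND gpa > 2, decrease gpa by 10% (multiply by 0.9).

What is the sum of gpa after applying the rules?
29.17

Step 1: Find records where program = 'math' AND gpa > 2
Step 2: 1 records match, summing to 2.56
Step 3: After multiplier: 2.56 × 0.9 = 2.3
Step 4: Unaffected records sum: 26.87
Step 5: Final sum = 2.3 + 26.87 = 29.17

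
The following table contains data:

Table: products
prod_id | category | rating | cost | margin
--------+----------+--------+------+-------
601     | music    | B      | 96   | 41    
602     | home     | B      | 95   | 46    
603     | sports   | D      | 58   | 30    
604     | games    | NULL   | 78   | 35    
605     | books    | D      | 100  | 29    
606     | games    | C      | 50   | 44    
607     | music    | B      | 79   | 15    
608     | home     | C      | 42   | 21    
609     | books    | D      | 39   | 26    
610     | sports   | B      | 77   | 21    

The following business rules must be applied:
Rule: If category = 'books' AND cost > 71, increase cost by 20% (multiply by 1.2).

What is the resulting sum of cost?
734.0

Step 1: Find records where category = 'books' AND cost > 71
Step 2: 1 records match, summing to 100
Step 3: After multiplier: 100 × 1.2 = 120.0
Step 4: Unaffected records sum: 614
Step 5: Final sum = 120.0 + 614 = 734.0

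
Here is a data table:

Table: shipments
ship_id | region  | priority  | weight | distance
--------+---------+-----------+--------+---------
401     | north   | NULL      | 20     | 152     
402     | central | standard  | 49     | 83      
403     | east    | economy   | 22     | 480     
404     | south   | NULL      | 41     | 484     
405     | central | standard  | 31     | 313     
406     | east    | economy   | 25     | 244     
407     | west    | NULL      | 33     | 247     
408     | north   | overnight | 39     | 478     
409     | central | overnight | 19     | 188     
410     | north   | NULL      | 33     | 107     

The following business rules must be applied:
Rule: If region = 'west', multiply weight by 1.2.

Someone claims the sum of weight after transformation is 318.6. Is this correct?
Yes, the result is correct.

Step 1: Calculate the correct sum after transformation
Step 2: Apply multiplier 1.2 to records where region = 'west'
Step 3: Correct result = 318.6
Step 4: Claimed result = 318.6
Step 5: 318.6 = 318.6 ✓
Conclusion: The claimed result is correct.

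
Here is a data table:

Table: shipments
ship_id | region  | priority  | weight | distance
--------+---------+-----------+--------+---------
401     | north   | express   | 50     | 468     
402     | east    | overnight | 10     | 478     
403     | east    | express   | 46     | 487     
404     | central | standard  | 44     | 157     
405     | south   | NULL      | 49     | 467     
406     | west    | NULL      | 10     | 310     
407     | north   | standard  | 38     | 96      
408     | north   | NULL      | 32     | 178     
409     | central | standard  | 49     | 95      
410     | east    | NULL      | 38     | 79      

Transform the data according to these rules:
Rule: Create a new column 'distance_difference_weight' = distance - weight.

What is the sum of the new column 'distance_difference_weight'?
2449

Step 1: For each record, compute distance - weight
Example calculations:
  468 - 50 = 418
  478 - 10 = 468
  487 - 46 = 441
  ...
Step 2: Sum all derived values
Step 3: Total = 2449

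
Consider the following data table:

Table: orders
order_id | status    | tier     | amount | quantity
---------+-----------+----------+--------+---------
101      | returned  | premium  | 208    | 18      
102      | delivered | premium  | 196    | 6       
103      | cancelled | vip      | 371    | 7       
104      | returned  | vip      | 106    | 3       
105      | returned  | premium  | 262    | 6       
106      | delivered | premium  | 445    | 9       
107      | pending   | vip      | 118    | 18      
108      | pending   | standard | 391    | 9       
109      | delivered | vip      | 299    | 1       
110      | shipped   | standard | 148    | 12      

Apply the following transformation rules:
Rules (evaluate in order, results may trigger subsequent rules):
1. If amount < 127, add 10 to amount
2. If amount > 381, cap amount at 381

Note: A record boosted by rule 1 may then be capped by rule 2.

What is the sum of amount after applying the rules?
2490

Step 1: Apply rule 1 to records with amount < 127
  - 2 records get bonus of 10
  - Of these, 0 records then exceed 381 and get capped
Step 2: Apply rule 2 to records with amount > 381
  - 2 records (original) are capped
Step 3: Calculate final sum = 2490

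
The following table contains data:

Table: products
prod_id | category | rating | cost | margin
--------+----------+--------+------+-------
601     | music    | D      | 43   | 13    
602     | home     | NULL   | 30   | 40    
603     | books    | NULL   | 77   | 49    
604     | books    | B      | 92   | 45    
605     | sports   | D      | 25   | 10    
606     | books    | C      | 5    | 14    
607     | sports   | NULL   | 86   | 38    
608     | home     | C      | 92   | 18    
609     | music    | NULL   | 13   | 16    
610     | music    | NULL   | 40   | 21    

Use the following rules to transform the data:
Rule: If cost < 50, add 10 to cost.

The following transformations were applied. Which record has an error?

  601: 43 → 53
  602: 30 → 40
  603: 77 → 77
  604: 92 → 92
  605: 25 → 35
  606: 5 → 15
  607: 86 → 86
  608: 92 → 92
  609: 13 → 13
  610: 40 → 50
Record 609 has an error. The correct transformed value should be 23, not 13.

Step 1: Check each record against the rule
Step 2: Record 609 has cost = 13
Step 3: Since 13 < 50, the bonus should have been applied
Step 4: Correct value = 23, but claimed value = 13
Conclusion: Record 609 has the error.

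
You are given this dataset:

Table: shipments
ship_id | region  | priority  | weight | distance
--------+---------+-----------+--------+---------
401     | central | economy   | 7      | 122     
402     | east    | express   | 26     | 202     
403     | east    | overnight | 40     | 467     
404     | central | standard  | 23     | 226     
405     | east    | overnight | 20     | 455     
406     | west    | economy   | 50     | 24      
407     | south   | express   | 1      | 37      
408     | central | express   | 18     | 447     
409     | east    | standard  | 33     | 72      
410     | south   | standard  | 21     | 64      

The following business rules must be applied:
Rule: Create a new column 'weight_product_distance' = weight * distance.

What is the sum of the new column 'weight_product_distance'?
52087

Step 1: For each record, compute weight * distance
Example calculations:
  7 * 122 = 854
  26 * 202 = 5252
  40 * 467 = 18680
  ...
Step 2: Sum all derived values
Step 3: Total = 52087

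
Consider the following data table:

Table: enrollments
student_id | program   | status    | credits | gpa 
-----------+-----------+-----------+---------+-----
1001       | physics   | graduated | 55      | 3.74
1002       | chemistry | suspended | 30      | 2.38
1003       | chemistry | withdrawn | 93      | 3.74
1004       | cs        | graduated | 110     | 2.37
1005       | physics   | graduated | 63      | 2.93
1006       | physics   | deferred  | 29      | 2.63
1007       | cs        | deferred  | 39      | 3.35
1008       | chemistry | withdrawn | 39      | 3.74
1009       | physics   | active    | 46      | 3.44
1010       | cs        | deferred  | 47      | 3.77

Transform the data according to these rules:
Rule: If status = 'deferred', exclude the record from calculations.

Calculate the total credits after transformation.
436

Step 1: Identify records where status = 'deferred'
Step 2: The excluded records sum to 115
Step 3: Original total credits = 551
Step 4: Remaining total = 551 - 115 = 436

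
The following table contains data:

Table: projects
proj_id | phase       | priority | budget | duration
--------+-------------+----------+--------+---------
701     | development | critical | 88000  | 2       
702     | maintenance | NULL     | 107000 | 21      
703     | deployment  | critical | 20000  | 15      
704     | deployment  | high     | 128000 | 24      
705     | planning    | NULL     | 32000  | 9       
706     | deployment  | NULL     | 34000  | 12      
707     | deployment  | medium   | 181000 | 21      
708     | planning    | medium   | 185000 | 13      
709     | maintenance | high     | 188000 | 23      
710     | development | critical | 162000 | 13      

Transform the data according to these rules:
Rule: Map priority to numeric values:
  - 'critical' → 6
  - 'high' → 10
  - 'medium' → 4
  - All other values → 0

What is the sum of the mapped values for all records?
46

Step 1: Apply mapping to each record
Step 2: Count by status:
  'critical': 3 records × 6 = 18
  'high': 2 records × 10 = 20
  'medium': 2 records × 4 = 8
Step 3: Sum all mapped values = 46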